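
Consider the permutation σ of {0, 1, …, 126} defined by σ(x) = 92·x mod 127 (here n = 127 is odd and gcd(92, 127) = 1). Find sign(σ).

Trace 52: π^k(52) = [52, 85, 73, 112, 17, 40, 124] for k=0..6.
The orbit structure of x ↦ 92x mod 127: 2 orbits of sizes [126, 1].
n − c = 127 − 2 = 125; sign = (−1)^125 = -1.
Via Zolotarev, sign(π_{92}) = (92|127) = -1.

-1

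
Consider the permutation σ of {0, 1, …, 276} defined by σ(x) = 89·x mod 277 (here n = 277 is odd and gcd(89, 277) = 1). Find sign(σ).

Trace 29: π^k(29) = [29, 88, 76, 116, 75, 27, 187] for k=0..6.
Cycle type of π: 138×2 + 1; total 3 cycles.
277 − 3 = 274 transpositions; sign(π) = (−1)^274 = +1.

+1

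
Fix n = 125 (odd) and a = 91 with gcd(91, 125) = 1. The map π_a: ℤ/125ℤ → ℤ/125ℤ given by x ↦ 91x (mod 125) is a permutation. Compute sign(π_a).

+1

Orbit of 111 under x↦91x: [111, 101, 66, 6, 46, 61, 51]… (length divides ord_125(91)).
Cycle type of π: 25×4 + 5×4 + 1×5; total 13 cycles.
13 cycles on 125: each ℓ→(−1)^(ℓ−1), product (−1)^112 = +1.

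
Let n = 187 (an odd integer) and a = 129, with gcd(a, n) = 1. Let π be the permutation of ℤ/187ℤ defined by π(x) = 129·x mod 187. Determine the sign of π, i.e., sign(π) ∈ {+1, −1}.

+1

Orbit of 150 under x↦129x: [150, 89, 74, 9, 39, 169, 109]… (length divides ord_187(129)).
Decompose π into cycles: lengths [80, 80, 16, 10, 1] (5 cycles, including the fixed point 0).
sign(π) = (−1)^{n − #cycles} = (−1)^{187−5} = (−1)^182 = +1.
The Jacobi symbol (129|187) = +1 (Zolotarev) agrees.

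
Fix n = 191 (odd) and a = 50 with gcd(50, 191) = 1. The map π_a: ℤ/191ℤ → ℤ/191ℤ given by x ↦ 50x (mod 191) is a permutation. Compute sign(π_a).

+1

Start at x=130: 130 → 6 → 109 → 102 → 134 → 15 → 177 → … (one orbit).
π_50 has 3 disjoint cycles with lengths [95, 95, 1] on {0,…,190}.
n − c = 191 − 3 = 188; sign = (−1)^188 = +1.
The Jacobi symbol (50|191) = +1 (Zolotarev) agrees.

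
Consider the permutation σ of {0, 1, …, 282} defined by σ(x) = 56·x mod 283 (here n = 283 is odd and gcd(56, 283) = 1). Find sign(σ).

-1

Start at x=140: 140 → 199 → 107 → 49 → 197 → 278 → 3 → … (one orbit).
π_56 has 2 disjoint cycles with lengths [282, 1] on {0,…,282}.
With 2 cycles on 283 points, sign = (−1)^{283−2} = -1.
The Jacobi symbol (56|283) = -1 (Zolotarev) agrees.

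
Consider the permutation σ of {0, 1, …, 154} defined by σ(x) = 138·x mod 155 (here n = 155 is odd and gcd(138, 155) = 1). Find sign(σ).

Orbit of 67 under x↦138x: [67, 101, 143, 49, 97, 56, 133]… (length divides ord_155(138)).
Cycle type of π: 60×2 + 15×2 + 4 + 1; total 6 cycles.
sign(π) = (−1)^{n − #cycles} = (−1)^{155−6} = (−1)^149 = -1.

-1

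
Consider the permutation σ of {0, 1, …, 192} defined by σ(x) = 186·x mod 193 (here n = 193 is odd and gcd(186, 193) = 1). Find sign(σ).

Start at x=12: 12 → 109 → 9 → 130 → 55 → 1 → 186 → … (one orbit).
Decompose π into cycles: lengths [24, 24, 24, 24, 24, 24, 24, 24, 1] (9 cycles, including the fixed point 0).
sign(π) = (−1)^{n − #cycles} = (−1)^{193−9} = (−1)^184 = +1.
(186|193)_J = +1 (Zolotarev's lemma cross-check).

+1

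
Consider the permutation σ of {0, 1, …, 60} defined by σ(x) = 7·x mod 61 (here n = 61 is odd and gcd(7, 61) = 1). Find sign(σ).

-1

Orbit of 11 under x↦7x: [11, 16, 51, 52, 59, 47, 24]… (length divides ord_61(7)).
π_7 has 2 disjoint cycles with lengths [60, 1] on {0,…,60}.
With 2 cycles on 61 points, sign = (−1)^{61−2} = -1.
Via Zolotarev, sign(π_{7}) = (7|61) = -1.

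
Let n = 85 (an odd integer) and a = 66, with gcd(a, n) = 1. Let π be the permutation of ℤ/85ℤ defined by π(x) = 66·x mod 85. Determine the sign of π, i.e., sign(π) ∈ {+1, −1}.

+1

Trace 16: π^k(16) = [16, 36, 81, 76, 1, 66, 21] for k=0..6.
Cycle lengths of π_66 on ℤ/85ℤ: [8, 8, 8, 8, 8, 8, 8, 8, 8, 8, 1, 1, 1, 1, 1]; 15 cycles in total.
sign(π) = (−1)^{n − #cycles} = (−1)^{85−15} = (−1)^70 = +1.
The Jacobi symbol (66|85) = +1 (Zolotarev) agrees.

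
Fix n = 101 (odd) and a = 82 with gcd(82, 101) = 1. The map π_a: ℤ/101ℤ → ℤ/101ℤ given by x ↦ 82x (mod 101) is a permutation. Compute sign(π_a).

+1

Start at x=65: 65 → 78 → 33 → 80 → 96 → 95 → 13 → … (one orbit).
Decompose π into cycles: lengths [50, 50, 1] (3 cycles, including the fixed point 0).
101 − 3 = 98 transpositions; sign(π) = (−1)^98 = +1.
Via Zolotarev, sign(π_{82}) = (82|101) = +1.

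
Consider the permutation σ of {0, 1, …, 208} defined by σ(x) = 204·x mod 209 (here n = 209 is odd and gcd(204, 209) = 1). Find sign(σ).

+1

Start at x=127: 127 → 201 → 40 → 9 → 164 → 16 → 129 → … (one orbit).
Cycle type of π: 90×2 + 18 + 10 + 1; total 5 cycles.
209 − 5 = 204 transpositions; sign(π) = (−1)^204 = +1.
Zolotarev: (204|209) = +1, matching the cycle-count sign.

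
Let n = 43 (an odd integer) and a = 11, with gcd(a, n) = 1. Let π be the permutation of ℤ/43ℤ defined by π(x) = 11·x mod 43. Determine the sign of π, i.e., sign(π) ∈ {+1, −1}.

Trace 35: π^k(35) = [35, 41, 21, 16, 4, 1, 11] for k=0..6.
The orbit structure of x ↦ 11x mod 43: 7 orbits of sizes [7, 7, 7, 7, 7, 7, 1].
n − c = 43 − 7 = 36; sign = (−1)^36 = +1.
Zolotarev: (11|43) = +1, matching the cycle-count sign.

+1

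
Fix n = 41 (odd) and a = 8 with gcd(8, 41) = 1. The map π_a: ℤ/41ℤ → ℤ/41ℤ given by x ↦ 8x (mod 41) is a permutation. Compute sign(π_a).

Start at x=39: 39 → 25 → 36 → 1 → 8 → 23 → 20 → … (one orbit).
π_8 has 3 disjoint cycles with lengths [20, 20, 1] on {0,…,40}.
sign(π) = (−1)^{n − #cycles} = (−1)^{41−3} = (−1)^38 = +1.

+1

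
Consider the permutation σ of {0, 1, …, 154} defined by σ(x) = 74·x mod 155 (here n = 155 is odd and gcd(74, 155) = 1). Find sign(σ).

Trace 139: π^k(139) = [139, 56, 114, 66, 79, 111, 154] for k=0..6.
Cycle lengths of π_74 on ℤ/155ℤ: [30, 30, 30, 30, 30, 2, 2, 1]; 8 cycles in total.
8 cycles on 155: each ℓ→(−1)^(ℓ−1), product (−1)^147 = -1.
The Jacobi symbol (74|155) = -1 (Zolotarev) agrees.

-1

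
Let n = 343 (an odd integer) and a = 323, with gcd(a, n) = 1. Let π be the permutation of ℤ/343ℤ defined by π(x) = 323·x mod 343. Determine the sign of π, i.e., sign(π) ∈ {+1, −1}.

+1

Orbit of 43 under x↦323x: [43, 169, 50, 29, 106, 281, 211]… (length divides ord_343(323)).
Cycle type of π: 49×6 + 7×6 + 1×7; total 19 cycles.
With 19 cycles on 343 points, sign = (−1)^{343−19} = +1.
Check: (323/343) = +1 by Zolotarev.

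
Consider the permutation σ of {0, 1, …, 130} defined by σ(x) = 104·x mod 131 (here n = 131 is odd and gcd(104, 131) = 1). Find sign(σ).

-1

Start at x=115: 115 → 39 → 126 → 4 → 23 → 34 → 130 → … (one orbit).
Decompose π into cycles: lengths [130, 1] (2 cycles, including the fixed point 0).
With 2 cycles on 131 points, sign = (−1)^{131−2} = -1.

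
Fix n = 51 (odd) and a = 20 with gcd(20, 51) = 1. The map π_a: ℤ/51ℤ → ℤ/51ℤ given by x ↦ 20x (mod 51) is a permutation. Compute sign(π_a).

Trace 14: π^k(14) = [14, 25, 41, 4, 29, 19, 23] for k=0..6.
Cycle lengths of π_20 on ℤ/51ℤ: [16, 16, 16, 2, 1]; 5 cycles in total.
5 cycles on 51: each ℓ→(−1)^(ℓ−1), product (−1)^46 = +1.
Check: (20/51) = +1 by Zolotarev.

+1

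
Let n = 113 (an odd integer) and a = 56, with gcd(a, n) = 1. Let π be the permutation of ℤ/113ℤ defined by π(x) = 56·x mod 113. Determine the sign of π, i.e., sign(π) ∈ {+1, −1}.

Orbit of 106 under x↦56x: [106, 60, 83, 15, 49, 32, 97]… (length divides ord_113(56)).
Decompose π into cycles: lengths [28, 28, 28, 28, 1] (5 cycles, including the fixed point 0).
sign(π) = (−1)^{n − #cycles} = (−1)^{113−5} = (−1)^108 = +1.
Check: (56/113) = +1 by Zolotarev.

+1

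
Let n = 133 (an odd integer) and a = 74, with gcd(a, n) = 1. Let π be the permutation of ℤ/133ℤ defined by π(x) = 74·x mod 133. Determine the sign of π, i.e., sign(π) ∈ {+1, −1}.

Orbit of 130 under x↦74x: [130, 44, 64, 81, 9, 1, 74]… (length divides ord_133(74)).
Cycle lengths of π_74 on ℤ/133ℤ: [9, 9, 9, 9, 9, 9, 9, 9, 9, 9, 9, 9, 9, 9, 3, 3, 1]; 17 cycles in total.
17 cycles on 133: each ℓ→(−1)^(ℓ−1), product (−1)^116 = +1.
Via Zolotarev, sign(π_{74}) = (74|133) = +1.

+1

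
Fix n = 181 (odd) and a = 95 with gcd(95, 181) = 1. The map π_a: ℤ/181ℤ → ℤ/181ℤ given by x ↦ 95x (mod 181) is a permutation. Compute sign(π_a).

-1

Orbit of 19 under x↦95x: [19, 176, 68, 125, 110, 133, 146]… (length divides ord_181(95)).
Cycle type of π: 60×3 + 1; total 4 cycles.
4 cycles on 181: each ℓ→(−1)^(ℓ−1), product (−1)^177 = -1.
(95|181)_J = -1 (Zolotarev's lemma cross-check).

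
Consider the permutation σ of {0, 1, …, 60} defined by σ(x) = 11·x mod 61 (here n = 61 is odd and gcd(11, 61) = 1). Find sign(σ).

-1

Start at x=50: 50 → 1 → 11 → 60 → 50 (one orbit).
Cycle type of π: 4×15 + 1; total 16 cycles.
Σ(ℓ_i−1) = 61−16 = 45; sign = (−1)^45 = -1.
(11|61)_J = -1 (Zolotarev's lemma cross-check).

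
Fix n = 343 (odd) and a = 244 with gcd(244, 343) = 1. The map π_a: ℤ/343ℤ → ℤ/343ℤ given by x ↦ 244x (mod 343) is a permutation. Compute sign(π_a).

-1

Trace 146: π^k(146) = [146, 295, 293, 148, 97, 1, 244] for k=0..6.
Cycle lengths of π_244 on ℤ/343ℤ: [14, 14, 14, 14, 14, 14, 14, 14, 14, 14, 14, 14, 14, 14, 14, 14, 14, 14, 14, 14, 14, 2, 2, 2, 2, 2, 2, 2, 2, 2, 2, 2, 2, 2, 2, 2, 2, 2, 2, 2, 2, 2, 2, 2, 2, 1]; 46 cycles in total.
sign(π) = (−1)^{n − #cycles} = (−1)^{343−46} = (−1)^297 = -1.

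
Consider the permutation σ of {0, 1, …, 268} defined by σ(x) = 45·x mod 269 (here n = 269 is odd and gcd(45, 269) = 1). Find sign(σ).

Trace 180: π^k(180) = [180, 30, 5, 225, 172, 208, 214] for k=0..6.
Cycle lengths of π_45 on ℤ/269ℤ: [134, 134, 1]; 3 cycles in total.
269 − 3 = 266 transpositions; sign(π) = (−1)^266 = +1.

+1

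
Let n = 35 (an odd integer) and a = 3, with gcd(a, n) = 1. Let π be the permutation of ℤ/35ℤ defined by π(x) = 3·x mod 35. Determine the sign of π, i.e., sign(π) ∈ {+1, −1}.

+1

Start at x=3: 3 → 9 → 27 → 11 → 33 → 29 → 17 → … (one orbit).
Cycle type of π: 12×2 + 6 + 4 + 1; total 5 cycles.
With 5 cycles on 35 points, sign = (−1)^{35−5} = +1.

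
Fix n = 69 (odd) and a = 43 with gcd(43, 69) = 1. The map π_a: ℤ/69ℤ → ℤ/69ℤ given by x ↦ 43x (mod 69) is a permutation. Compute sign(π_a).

-1

Orbit of 22 under x↦43x: [22, 49, 37, 4, 34, 13, 7]… (length divides ord_69(43)).
Cycle lengths of π_43 on ℤ/69ℤ: [22, 22, 22, 1, 1, 1]; 6 cycles in total.
With 6 cycles on 69 points, sign = (−1)^{69−6} = -1.
Via Zolotarev, sign(π_{43}) = (43|69) = -1.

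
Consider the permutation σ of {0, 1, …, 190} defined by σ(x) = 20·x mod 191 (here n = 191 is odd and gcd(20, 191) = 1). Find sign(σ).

+1

Start at x=34: 34 → 107 → 39 → 16 → 129 → 97 → 30 → … (one orbit).
The orbit structure of x ↦ 20x mod 191: 3 orbits of sizes [95, 95, 1].
sign(π) = (−1)^{n − #cycles} = (−1)^{191−3} = (−1)^188 = +1.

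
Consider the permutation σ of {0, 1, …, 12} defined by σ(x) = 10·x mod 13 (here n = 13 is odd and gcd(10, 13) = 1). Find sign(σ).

Orbit of 1 under x↦10x: [1, 10, 9, 12, 3, 4]… (length divides ord_13(10)).
The orbit structure of x ↦ 10x mod 13: 3 orbits of sizes [6, 6, 1].
n − c = 13 − 3 = 10; sign = (−1)^10 = +1.

+1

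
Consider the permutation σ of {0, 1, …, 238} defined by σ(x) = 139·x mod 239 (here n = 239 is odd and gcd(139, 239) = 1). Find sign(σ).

Start at x=238: 238 → 100 → 38 → 24 → 229 → 44 → 141 → … (one orbit).
Cycle lengths of π_139 on ℤ/239ℤ: [14, 14, 14, 14, 14, 14, 14, 14, 14, 14, 14, 14, 14, 14, 14, 14, 14, 1]; 18 cycles in total.
sign(π) = (−1)^{n − #cycles} = (−1)^{239−18} = (−1)^221 = -1.

-1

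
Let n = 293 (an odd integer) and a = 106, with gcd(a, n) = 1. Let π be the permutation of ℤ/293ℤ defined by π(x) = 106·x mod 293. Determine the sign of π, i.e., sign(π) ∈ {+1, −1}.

Start at x=39: 39 → 32 → 169 → 41 → 244 → 80 → 276 → … (one orbit).
The orbit structure of x ↦ 106x mod 293: 2 orbits of sizes [292, 1].
n − c = 293 − 2 = 291; sign = (−1)^291 = -1.

-1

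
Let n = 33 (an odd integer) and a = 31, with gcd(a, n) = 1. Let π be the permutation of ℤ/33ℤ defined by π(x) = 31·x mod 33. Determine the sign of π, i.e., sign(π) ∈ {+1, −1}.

Trace 1: π^k(1) = [1, 31, 4, 25, 16] for k=0..4.
9 cycles of lengths [5, 5, 5, 5, 5, 5, 1, 1, 1].
sign(π) = (−1)^{n − #cycles} = (−1)^{33−9} = (−1)^24 = +1.

+1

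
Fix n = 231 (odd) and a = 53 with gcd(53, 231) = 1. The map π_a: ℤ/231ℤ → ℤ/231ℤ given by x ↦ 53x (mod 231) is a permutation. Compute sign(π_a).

Trace 4: π^k(4) = [4, 212, 148, 221, 163, 92, 25] for k=0..6.
The orbit structure of x ↦ 53x mod 231: 18 orbits of sizes [30, 30, 30, 30, 15, 15, 15, 15, 10, 10, 6, 6, 5, 5, 3, 3, 2, 1].
18 cycles on 231: each ℓ→(−1)^(ℓ−1), product (−1)^213 = -1.

-1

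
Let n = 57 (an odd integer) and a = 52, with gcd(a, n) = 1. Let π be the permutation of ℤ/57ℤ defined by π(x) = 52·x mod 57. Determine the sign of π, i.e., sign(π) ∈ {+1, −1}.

Trace 10: π^k(10) = [10, 7, 22, 4, 37, 43, 13] for k=0..6.
The orbit structure of x ↦ 52x mod 57: 6 orbits of sizes [18, 18, 18, 1, 1, 1].
57 − 6 = 51 transpositions; sign(π) = (−1)^51 = -1.
Check: (52/57) = -1 by Zolotarev.

-1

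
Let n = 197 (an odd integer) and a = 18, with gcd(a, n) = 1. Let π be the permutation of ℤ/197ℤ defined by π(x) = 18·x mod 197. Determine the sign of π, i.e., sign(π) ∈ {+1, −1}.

-1

Trace 57: π^k(57) = [57, 41, 147, 85, 151, 157, 68] for k=0..6.
2 cycles of lengths [196, 1].
197 − 2 = 195 transpositions; sign(π) = (−1)^195 = -1.
Via Zolotarev, sign(π_{18}) = (18|197) = -1.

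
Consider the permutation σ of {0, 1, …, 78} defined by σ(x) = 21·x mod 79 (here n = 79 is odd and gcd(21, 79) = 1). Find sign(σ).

+1

Trace 1: π^k(1) = [1, 21, 46, 18, 62, 38, 8] for k=0..6.
Decompose π into cycles: lengths [13, 13, 13, 13, 13, 13, 1] (7 cycles, including the fixed point 0).
7 cycles on 79: each ℓ→(−1)^(ℓ−1), product (−1)^72 = +1.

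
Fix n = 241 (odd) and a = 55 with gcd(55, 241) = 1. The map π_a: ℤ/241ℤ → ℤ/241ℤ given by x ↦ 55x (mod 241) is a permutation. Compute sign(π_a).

Trace 120: π^k(120) = [120, 93, 54, 78, 193, 11, 123] for k=0..6.
The orbit structure of x ↦ 55x mod 241: 2 orbits of sizes [240, 1].
With 2 cycles on 241 points, sign = (−1)^{241−2} = -1.
The Jacobi symbol (55|241) = -1 (Zolotarev) agrees.

-1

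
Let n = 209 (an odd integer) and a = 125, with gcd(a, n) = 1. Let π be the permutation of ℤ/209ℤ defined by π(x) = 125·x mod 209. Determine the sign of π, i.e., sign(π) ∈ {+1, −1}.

+1

Trace 20: π^k(20) = [20, 201, 45, 191, 49, 64, 58] for k=0..6.
π_125 has 21 disjoint cycles with lengths [15, 15, 15, 15, 15, 15, 15, 15, 15, 15, 15, 15, 5, 5, 3, 3, 3, 3, 3, 3, 1] on {0,…,208}.
209 − 21 = 188 transpositions; sign(π) = (−1)^188 = +1.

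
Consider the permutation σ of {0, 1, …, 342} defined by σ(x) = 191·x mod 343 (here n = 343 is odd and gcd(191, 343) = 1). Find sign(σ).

Start at x=204: 204 → 205 → 53 → 176 → 2 → 39 → 246 → … (one orbit).
7 cycles of lengths [147, 147, 21, 21, 3, 3, 1].
sign(π) = (−1)^{n − #cycles} = (−1)^{343−7} = (−1)^336 = +1.

+1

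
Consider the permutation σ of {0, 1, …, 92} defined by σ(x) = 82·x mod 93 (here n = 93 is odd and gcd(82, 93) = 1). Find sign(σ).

+1

Trace 67: π^k(67) = [67, 7, 16, 10, 76, 1, 82] for k=0..6.
9 cycles of lengths [15, 15, 15, 15, 15, 15, 1, 1, 1].
n − c = 93 − 9 = 84; sign = (−1)^84 = +1.
Via Zolotarev, sign(π_{82}) = (82|93) = +1.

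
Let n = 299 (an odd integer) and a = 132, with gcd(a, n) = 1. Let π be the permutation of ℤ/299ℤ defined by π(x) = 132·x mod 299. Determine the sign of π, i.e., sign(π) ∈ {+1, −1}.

+1

Orbit of 112 under x↦132x: [112, 133, 214, 142, 206, 282, 148]… (length divides ord_299(132)).
Cycle type of π: 132×2 + 22 + 12 + 1; total 5 cycles.
sign(π) = (−1)^{n − #cycles} = (−1)^{299−5} = (−1)^294 = +1.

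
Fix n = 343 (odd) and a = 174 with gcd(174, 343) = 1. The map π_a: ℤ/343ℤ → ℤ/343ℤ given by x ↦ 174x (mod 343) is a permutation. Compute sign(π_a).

Trace 97: π^k(97) = [97, 71, 6, 15, 209, 8, 20] for k=0..6.
Cycle type of π: 98×3 + 14×3 + 2×3 + 1; total 10 cycles.
sign(π) = (−1)^{n − #cycles} = (−1)^{343−10} = (−1)^333 = -1.

-1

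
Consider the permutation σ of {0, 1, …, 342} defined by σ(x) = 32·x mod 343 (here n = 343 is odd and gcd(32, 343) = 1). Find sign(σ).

+1

Trace 23: π^k(23) = [23, 50, 228, 93, 232, 221, 212] for k=0..6.
7 cycles of lengths [147, 147, 21, 21, 3, 3, 1].
343 − 7 = 336 transpositions; sign(π) = (−1)^336 = +1.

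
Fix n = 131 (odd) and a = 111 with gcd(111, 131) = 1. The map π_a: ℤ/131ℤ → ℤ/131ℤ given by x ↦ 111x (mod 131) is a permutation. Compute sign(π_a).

Trace 25: π^k(25) = [25, 24, 44, 37, 46, 128, 60] for k=0..6.
The orbit structure of x ↦ 111x mod 131: 2 orbits of sizes [130, 1].
n − c = 131 − 2 = 129; sign = (−1)^129 = -1.

-1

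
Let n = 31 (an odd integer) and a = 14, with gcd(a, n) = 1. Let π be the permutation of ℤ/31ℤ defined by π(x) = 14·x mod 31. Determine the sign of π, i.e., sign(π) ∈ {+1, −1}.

+1

Start at x=28: 28 → 20 → 1 → 14 → 10 → 16 → 7 → … (one orbit).
Cycle type of π: 15×2 + 1; total 3 cycles.
sign(π) = (−1)^{n − #cycles} = (−1)^{31−3} = (−1)^28 = +1.
Via Zolotarev, sign(π_{14}) = (14|31) = +1.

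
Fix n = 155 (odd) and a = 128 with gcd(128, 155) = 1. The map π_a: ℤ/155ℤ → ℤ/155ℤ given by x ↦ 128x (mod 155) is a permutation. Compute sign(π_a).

-1

Orbit of 126 under x↦128x: [126, 8, 94, 97, 16, 33, 39]… (length divides ord_155(128)).
The orbit structure of x ↦ 128x mod 155: 14 orbits of sizes [20, 20, 20, 20, 20, 20, 5, 5, 5, 5, 5, 5, 4, 1].
Σ(ℓ_i−1) = 155−14 = 141; sign = (−1)^141 = -1.
Check: (128/155) = -1 by Zolotarev.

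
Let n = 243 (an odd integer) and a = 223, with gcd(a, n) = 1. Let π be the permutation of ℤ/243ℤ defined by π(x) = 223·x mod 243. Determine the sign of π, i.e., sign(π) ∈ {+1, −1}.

+1

Orbit of 133 under x↦223x: [133, 13, 226, 97, 4, 163, 142]… (length divides ord_243(223)).
The orbit structure of x ↦ 223x mod 243: 11 orbits of sizes [81, 81, 27, 27, 9, 9, 3, 3, 1, 1, 1].
sign(π) = (−1)^{n − #cycles} = (−1)^{243−11} = (−1)^232 = +1.
Via Zolotarev, sign(π_{223}) = (223|243) = +1.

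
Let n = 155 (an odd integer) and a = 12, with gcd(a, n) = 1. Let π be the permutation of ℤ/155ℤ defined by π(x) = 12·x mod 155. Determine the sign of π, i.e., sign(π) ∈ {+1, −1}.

Orbit of 121 under x↦12x: [121, 57, 64, 148, 71, 77, 149]… (length divides ord_155(12)).
Cycle type of π: 60×2 + 30 + 4 + 1; total 5 cycles.
Σ(ℓ_i−1) = 155−5 = 150; sign = (−1)^150 = +1.
(12|155)_J = +1 (Zolotarev's lemma cross-check).

+1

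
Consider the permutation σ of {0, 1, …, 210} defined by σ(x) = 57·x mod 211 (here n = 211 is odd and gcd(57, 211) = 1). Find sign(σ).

-1

Trace 206: π^k(206) = [206, 137, 2, 114, 168, 81, 186] for k=0..6.
Decompose π into cycles: lengths [210, 1] (2 cycles, including the fixed point 0).
211 − 2 = 209 transpositions; sign(π) = (−1)^209 = -1.
Check: (57/211) = -1 by Zolotarev.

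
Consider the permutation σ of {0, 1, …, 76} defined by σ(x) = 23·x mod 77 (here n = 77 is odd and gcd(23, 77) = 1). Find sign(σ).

+1

Trace 67: π^k(67) = [67, 1, 23] for k=0..2.
π_23 has 33 disjoint cycles with lengths [3, 3, 3, 3, 3, 3, 3, 3, 3, 3, 3, 3, 3, 3, 3, 3, 3, 3, 3, 3, 3, 3, 1, 1, 1, 1, 1, 1, 1, 1, 1, 1, 1] on {0,…,76}.
n − c = 77 − 33 = 44; sign = (−1)^44 = +1.
Via Zolotarev, sign(π_{23}) = (23|77) = +1.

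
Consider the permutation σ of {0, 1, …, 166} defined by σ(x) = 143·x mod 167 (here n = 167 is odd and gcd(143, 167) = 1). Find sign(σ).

-1

Orbit of 82 under x↦143x: [82, 36, 138, 28, 163, 96, 34]… (length divides ord_167(143)).
Cycle type of π: 166 + 1; total 2 cycles.
n − c = 167 − 2 = 165; sign = (−1)^165 = -1.
Via Zolotarev, sign(π_{143}) = (143|167) = -1.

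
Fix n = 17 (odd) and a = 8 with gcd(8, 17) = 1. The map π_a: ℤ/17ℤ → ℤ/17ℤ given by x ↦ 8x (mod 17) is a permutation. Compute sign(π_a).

Start at x=4: 4 → 15 → 1 → 8 → 13 → 2 → 16 → … (one orbit).
π_8 has 3 disjoint cycles with lengths [8, 8, 1] on {0,…,16}.
n − c = 17 − 3 = 14; sign = (−1)^14 = +1.

+1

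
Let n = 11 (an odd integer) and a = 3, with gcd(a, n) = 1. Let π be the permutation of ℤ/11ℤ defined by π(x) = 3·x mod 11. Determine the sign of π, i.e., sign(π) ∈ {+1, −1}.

Orbit of 1 under x↦3x: [1, 3, 9, 5, 4]… (length divides ord_11(3)).
Cycle lengths of π_3 on ℤ/11ℤ: [5, 5, 1]; 3 cycles in total.
sign(π) = (−1)^{n − #cycles} = (−1)^{11−3} = (−1)^8 = +1.
The Jacobi symbol (3|11) = +1 (Zolotarev) agrees.

+1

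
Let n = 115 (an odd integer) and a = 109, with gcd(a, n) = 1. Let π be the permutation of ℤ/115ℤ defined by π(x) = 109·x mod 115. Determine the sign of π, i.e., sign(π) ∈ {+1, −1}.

Trace 41: π^k(41) = [41, 99, 96, 114, 6, 79, 101] for k=0..6.
Cycle type of π: 22×5 + 2×2 + 1; total 8 cycles.
n − c = 115 − 8 = 107; sign = (−1)^107 = -1.

-1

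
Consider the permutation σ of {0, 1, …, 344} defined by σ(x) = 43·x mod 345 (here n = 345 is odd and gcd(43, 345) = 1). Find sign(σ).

Trace 169: π^k(169) = [169, 22, 256, 313, 4, 172, 151] for k=0..6.
Cycle lengths of π_43 on ℤ/345ℤ: [44, 44, 44, 44, 44, 44, 22, 22, 22, 4, 4, 4, 1, 1, 1]; 15 cycles in total.
15 cycles on 345: each ℓ→(−1)^(ℓ−1), product (−1)^330 = +1.
Via Zolotarev, sign(π_{43}) = (43|345) = +1.

+1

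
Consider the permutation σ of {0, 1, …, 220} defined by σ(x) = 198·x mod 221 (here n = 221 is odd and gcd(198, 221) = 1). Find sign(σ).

-1

Orbit of 3 under x↦198x: [3, 152, 40, 185, 165, 183, 211]… (length divides ord_221(198)).
Cycle type of π: 48×4 + 16 + 3×4 + 1; total 10 cycles.
Σ(ℓ_i−1) = 221−10 = 211; sign = (−1)^211 = -1.
(198|221)_J = -1 (Zolotarev's lemma cross-check).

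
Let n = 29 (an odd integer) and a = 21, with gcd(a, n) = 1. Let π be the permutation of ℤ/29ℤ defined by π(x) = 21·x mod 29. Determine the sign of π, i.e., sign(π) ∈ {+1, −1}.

Trace 8: π^k(8) = [8, 23, 19, 22, 27, 16, 17] for k=0..6.
π_21 has 2 disjoint cycles with lengths [28, 1] on {0,…,28}.
Σ(ℓ_i−1) = 29−2 = 27; sign = (−1)^27 = -1.
Check: (21/29) = -1 by Zolotarev.

-1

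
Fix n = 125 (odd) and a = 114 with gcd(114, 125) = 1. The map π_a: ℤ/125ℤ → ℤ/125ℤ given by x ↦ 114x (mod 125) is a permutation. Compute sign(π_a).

+1

Orbit of 11 under x↦114x: [11, 4, 81, 109, 51, 64, 46]… (length divides ord_125(114)).
Cycle lengths of π_114 on ℤ/125ℤ: [50, 50, 10, 10, 2, 2, 1]; 7 cycles in total.
sign(π) = (−1)^{n − #cycles} = (−1)^{125−7} = (−1)^118 = +1.
Check: (114/125) = +1 by Zolotarev.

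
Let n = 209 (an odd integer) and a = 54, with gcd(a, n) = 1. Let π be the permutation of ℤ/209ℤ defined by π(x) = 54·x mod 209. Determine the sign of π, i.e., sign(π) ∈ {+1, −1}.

Start at x=188: 188 → 120 → 1 → 54 → 199 → 87 → 100 → … (one orbit).
Cycle lengths of π_54 on ℤ/209ℤ: [18, 18, 18, 18, 18, 18, 18, 18, 18, 18, 9, 9, 2, 2, 2, 2, 2, 1]; 18 cycles in total.
With 18 cycles on 209 points, sign = (−1)^{209−18} = -1.

-1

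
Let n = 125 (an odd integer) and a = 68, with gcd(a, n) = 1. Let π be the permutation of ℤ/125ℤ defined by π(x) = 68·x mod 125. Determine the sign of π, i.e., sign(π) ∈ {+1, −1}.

Start at x=57: 57 → 1 → 68 → 124 → 57 (one orbit).
π_68 has 32 disjoint cycles with lengths [4, 4, 4, 4, 4, 4, 4, 4, 4, 4, 4, 4, 4, 4, 4, 4, 4, 4, 4, 4, 4, 4, 4, 4, 4, 4, 4, 4, 4, 4, 4, 1] on {0,…,124}.
125 − 32 = 93 transpositions; sign(π) = (−1)^93 = -1.
(68|125)_J = -1 (Zolotarev's lemma cross-check).

-1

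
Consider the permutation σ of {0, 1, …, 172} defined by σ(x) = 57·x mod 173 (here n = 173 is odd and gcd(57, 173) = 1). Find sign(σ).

Trace 158: π^k(158) = [158, 10, 51, 139, 138, 81, 119] for k=0..6.
π_57 has 5 disjoint cycles with lengths [43, 43, 43, 43, 1] on {0,…,172}.
sign(π) = (−1)^{n − #cycles} = (−1)^{173−5} = (−1)^168 = +1.
Via Zolotarev, sign(π_{57}) = (57|173) = +1.

+1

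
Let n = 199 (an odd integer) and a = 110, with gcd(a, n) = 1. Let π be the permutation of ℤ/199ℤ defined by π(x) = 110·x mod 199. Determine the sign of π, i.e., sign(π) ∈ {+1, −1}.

Orbit of 39 under x↦110x: [39, 111, 71, 49, 17, 79, 133]… (length divides ord_199(110)).
Decompose π into cycles: lengths [198, 1] (2 cycles, including the fixed point 0).
sign(π) = (−1)^{n − #cycles} = (−1)^{199−2} = (−1)^197 = -1.

-1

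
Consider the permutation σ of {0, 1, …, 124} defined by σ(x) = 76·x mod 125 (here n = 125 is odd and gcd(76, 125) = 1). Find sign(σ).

+1

Trace 101: π^k(101) = [101, 51, 1, 76, 26] for k=0..4.
The orbit structure of x ↦ 76x mod 125: 45 orbits of sizes [5, 5, 5, 5, 5, 5, 5, 5, 5, 5, 5, 5, 5, 5, 5, 5, 5, 5, 5, 5, 1, 1, 1, 1, 1, 1, 1, 1, 1, 1, 1, 1, 1, 1, 1, 1, 1, 1, 1, 1, 1, 1, 1, 1, 1].
125 − 45 = 80 transpositions; sign(π) = (−1)^80 = +1.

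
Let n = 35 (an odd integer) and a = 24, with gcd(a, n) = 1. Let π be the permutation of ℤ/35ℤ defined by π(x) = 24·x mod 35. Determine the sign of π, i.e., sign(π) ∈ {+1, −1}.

-1

Orbit of 24 under x↦24x: [24, 16, 34, 11, 19, 1]… (length divides ord_35(24)).
Decompose π into cycles: lengths [6, 6, 6, 6, 6, 2, 2, 1] (8 cycles, including the fixed point 0).
sign(π) = (−1)^{n − #cycles} = (−1)^{35−8} = (−1)^27 = -1.
The Jacobi symbol (24|35) = -1 (Zolotarev) agrees.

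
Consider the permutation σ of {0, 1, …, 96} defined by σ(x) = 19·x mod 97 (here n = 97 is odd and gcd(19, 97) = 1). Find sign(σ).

Trace 64: π^k(64) = [64, 52, 18, 51, 96, 78, 27] for k=0..6.
Cycle lengths of π_19 on ℤ/97ℤ: [32, 32, 32, 1]; 4 cycles in total.
Σ(ℓ_i−1) = 97−4 = 93; sign = (−1)^93 = -1.
Zolotarev: (19|97) = -1, matching the cycle-count sign.

-1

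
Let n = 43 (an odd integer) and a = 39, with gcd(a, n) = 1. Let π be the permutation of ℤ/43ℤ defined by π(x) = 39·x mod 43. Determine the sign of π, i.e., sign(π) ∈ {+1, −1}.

Trace 8: π^k(8) = [8, 11, 42, 4, 27, 21, 2] for k=0..6.
Cycle lengths of π_39 on ℤ/43ℤ: [14, 14, 14, 1]; 4 cycles in total.
n − c = 43 − 4 = 39; sign = (−1)^39 = -1.
Check: (39/43) = -1 by Zolotarev.

-1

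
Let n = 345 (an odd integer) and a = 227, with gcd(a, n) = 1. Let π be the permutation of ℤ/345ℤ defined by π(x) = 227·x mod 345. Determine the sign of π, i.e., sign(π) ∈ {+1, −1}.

-1

Start at x=4: 4 → 218 → 151 → 122 → 94 → 293 → 271 → … (one orbit).
Cycle lengths of π_227 on ℤ/345ℤ: [44, 44, 44, 44, 44, 44, 22, 22, 22, 4, 4, 4, 2, 1]; 14 cycles in total.
345 − 14 = 331 transpositions; sign(π) = (−1)^331 = -1.
Check: (227/345) = -1 by Zolotarev.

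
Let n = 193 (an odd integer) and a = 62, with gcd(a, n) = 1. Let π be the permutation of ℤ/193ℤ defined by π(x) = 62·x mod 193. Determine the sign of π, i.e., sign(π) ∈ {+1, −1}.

+1

Start at x=129: 129 → 85 → 59 → 184 → 21 → 144 → 50 → … (one orbit).
Decompose π into cycles: lengths [48, 48, 48, 48, 1] (5 cycles, including the fixed point 0).
With 5 cycles on 193 points, sign = (−1)^{193−5} = +1.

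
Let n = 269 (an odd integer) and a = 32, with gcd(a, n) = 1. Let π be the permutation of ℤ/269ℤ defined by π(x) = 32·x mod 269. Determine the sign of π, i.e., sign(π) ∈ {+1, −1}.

Orbit of 1 under x↦32x: [1, 32, 217, 219, 14, 179, 79]… (length divides ord_269(32)).
Cycle type of π: 268 + 1; total 2 cycles.
2 cycles on 269: each ℓ→(−1)^(ℓ−1), product (−1)^267 = -1.
Zolotarev: (32|269) = -1, matching the cycle-count sign.

-1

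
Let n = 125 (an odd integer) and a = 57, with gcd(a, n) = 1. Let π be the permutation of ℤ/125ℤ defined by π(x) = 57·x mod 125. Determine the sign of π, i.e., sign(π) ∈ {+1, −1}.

-1

Orbit of 124 under x↦57x: [124, 68, 1, 57]… (length divides ord_125(57)).
Cycle type of π: 4×31 + 1; total 32 cycles.
n − c = 125 − 32 = 93; sign = (−1)^93 = -1.
Via Zolotarev, sign(π_{57}) = (57|125) = -1.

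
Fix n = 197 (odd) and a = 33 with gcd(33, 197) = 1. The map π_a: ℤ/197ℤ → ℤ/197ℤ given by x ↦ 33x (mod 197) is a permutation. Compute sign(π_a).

Trace 104: π^k(104) = [104, 83, 178, 161, 191, 196, 164] for k=0..6.
15 cycles of lengths [14, 14, 14, 14, 14, 14, 14, 14, 14, 14, 14, 14, 14, 14, 1].
n − c = 197 − 15 = 182; sign = (−1)^182 = +1.

+1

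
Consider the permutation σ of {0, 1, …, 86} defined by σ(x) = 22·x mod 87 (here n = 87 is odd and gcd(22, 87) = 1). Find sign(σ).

+1

Trace 52: π^k(52) = [52, 13, 25, 28, 7, 67, 82] for k=0..6.
Cycle type of π: 14×6 + 1×3; total 9 cycles.
n − c = 87 − 9 = 78; sign = (−1)^78 = +1.
Check: (22/87) = +1 by Zolotarev.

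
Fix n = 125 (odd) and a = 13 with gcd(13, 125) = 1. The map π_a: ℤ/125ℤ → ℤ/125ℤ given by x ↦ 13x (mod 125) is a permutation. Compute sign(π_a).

Trace 57: π^k(57) = [57, 116, 8, 104, 102, 76, 113] for k=0..6.
Decompose π into cycles: lengths [100, 20, 4, 1] (4 cycles, including the fixed point 0).
n − c = 125 − 4 = 121; sign = (−1)^121 = -1.
Zolotarev: (13|125) = -1, matching the cycle-count sign.

-1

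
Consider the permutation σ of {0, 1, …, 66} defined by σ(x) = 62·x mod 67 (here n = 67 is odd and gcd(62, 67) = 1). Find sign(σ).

Start at x=59: 59 → 40 → 1 → 62 → 25 → 9 → 22 → … (one orbit).
7 cycles of lengths [11, 11, 11, 11, 11, 11, 1].
7 cycles on 67: each ℓ→(−1)^(ℓ−1), product (−1)^60 = +1.
The Jacobi symbol (62|67) = +1 (Zolotarev) agrees.

+1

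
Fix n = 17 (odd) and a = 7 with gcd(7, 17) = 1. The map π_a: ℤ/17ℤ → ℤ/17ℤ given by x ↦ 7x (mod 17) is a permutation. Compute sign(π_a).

Trace 6: π^k(6) = [6, 8, 5, 1, 7, 15, 3] for k=0..6.
π_7 has 2 disjoint cycles with lengths [16, 1] on {0,…,16}.
17 − 2 = 15 transpositions; sign(π) = (−1)^15 = -1.

-1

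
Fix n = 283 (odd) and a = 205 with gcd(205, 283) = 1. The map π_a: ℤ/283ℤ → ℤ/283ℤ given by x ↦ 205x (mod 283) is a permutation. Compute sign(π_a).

Trace 106: π^k(106) = [106, 222, 230, 172, 168, 197, 199] for k=0..6.
The orbit structure of x ↦ 205x mod 283: 4 orbits of sizes [94, 94, 94, 1].
With 4 cycles on 283 points, sign = (−1)^{283−4} = -1.

-1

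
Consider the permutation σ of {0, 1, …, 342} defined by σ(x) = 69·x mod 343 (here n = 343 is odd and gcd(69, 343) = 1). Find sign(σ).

Orbit of 335 under x↦69x: [335, 134, 328, 337, 272, 246, 167]… (length divides ord_343(69)).
π_69 has 10 disjoint cycles with lengths [98, 98, 98, 14, 14, 14, 2, 2, 2, 1] on {0,…,342}.
With 10 cycles on 343 points, sign = (−1)^{343−10} = -1.
The Jacobi symbol (69|343) = -1 (Zolotarev) agrees.

-1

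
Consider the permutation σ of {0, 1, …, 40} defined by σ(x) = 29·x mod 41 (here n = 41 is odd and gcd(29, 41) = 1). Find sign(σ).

-1

Start at x=21: 21 → 35 → 31 → 38 → 36 → 19 → 18 → … (one orbit).
Cycle lengths of π_29 on ℤ/41ℤ: [40, 1]; 2 cycles in total.
Σ(ℓ_i−1) = 41−2 = 39; sign = (−1)^39 = -1.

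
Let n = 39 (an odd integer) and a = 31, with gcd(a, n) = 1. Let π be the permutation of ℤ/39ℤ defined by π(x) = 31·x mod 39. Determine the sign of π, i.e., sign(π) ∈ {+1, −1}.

Start at x=25: 25 → 34 → 1 → 31 → 25 (one orbit).
Decompose π into cycles: lengths [4, 4, 4, 4, 4, 4, 4, 4, 4, 1, 1, 1] (12 cycles, including the fixed point 0).
n − c = 39 − 12 = 27; sign = (−1)^27 = -1.

-1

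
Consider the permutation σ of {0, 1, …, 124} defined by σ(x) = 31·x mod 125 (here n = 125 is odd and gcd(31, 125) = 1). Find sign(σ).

+1

Start at x=81: 81 → 11 → 91 → 71 → 76 → 106 → 36 → … (one orbit).
Cycle type of π: 25×4 + 5×4 + 1×5; total 13 cycles.
n − c = 125 − 13 = 112; sign = (−1)^112 = +1.
Via Zolotarev, sign(π_{31}) = (31|125) = +1.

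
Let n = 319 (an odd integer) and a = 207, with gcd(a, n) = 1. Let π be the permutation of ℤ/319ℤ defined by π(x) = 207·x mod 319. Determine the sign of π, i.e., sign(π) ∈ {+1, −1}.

+1

Start at x=86: 86 → 257 → 245 → 313 → 34 → 20 → 312 → … (one orbit).
Cycle type of π: 70×4 + 14×2 + 5×2 + 1; total 9 cycles.
With 9 cycles on 319 points, sign = (−1)^{319−9} = +1.
Zolotarev: (207|319) = +1, matching the cycle-count sign.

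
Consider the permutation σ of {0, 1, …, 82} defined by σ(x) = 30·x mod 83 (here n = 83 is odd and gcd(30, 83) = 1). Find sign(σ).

Start at x=29: 29 → 40 → 38 → 61 → 4 → 37 → 31 → … (one orbit).
Cycle type of π: 41×2 + 1; total 3 cycles.
3 cycles on 83: each ℓ→(−1)^(ℓ−1), product (−1)^80 = +1.
Zolotarev: (30|83) = +1, matching the cycle-count sign.

+1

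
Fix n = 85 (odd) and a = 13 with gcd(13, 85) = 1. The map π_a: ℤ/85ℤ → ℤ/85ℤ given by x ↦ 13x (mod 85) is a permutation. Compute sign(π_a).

Trace 1: π^k(1) = [1, 13, 84, 72] for k=0..3.
Cycle type of π: 4×21 + 1; total 22 cycles.
n − c = 85 − 22 = 63; sign = (−1)^63 = -1.

-1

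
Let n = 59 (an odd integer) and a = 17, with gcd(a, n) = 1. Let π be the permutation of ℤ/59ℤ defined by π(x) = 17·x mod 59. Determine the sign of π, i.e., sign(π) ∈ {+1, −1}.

+1

Start at x=3: 3 → 51 → 41 → 48 → 49 → 7 → 1 → … (one orbit).
3 cycles of lengths [29, 29, 1].
59 − 3 = 56 transpositions; sign(π) = (−1)^56 = +1.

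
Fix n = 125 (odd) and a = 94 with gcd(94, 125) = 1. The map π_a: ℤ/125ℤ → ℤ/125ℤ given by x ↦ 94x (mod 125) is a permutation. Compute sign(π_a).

Trace 24: π^k(24) = [24, 6, 64, 16, 4, 1, 94] for k=0..6.
π_94 has 7 disjoint cycles with lengths [50, 50, 10, 10, 2, 2, 1] on {0,…,124}.
n − c = 125 − 7 = 118; sign = (−1)^118 = +1.
The Jacobi symbol (94|125) = +1 (Zolotarev) agrees.

+1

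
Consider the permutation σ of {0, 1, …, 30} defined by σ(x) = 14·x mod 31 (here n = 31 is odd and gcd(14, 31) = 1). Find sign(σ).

+1

Start at x=20: 20 → 1 → 14 → 10 → 16 → 7 → 5 → … (one orbit).
Decompose π into cycles: lengths [15, 15, 1] (3 cycles, including the fixed point 0).
With 3 cycles on 31 points, sign = (−1)^{31−3} = +1.
(14|31)_J = +1 (Zolotarev's lemma cross-check).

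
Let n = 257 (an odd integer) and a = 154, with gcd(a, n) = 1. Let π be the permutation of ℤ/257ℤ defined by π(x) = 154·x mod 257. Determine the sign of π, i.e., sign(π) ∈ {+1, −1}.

Trace 19: π^k(19) = [19, 99, 83, 189, 65, 244, 54] for k=0..6.
Cycle lengths of π_154 on ℤ/257ℤ: [256, 1]; 2 cycles in total.
With 2 cycles on 257 points, sign = (−1)^{257−2} = -1.

-1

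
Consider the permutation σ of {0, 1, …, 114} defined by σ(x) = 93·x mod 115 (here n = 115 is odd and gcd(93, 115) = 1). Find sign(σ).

-1

Trace 47: π^k(47) = [47, 1, 93, 24] for k=0..3.
Cycle lengths of π_93 on ℤ/115ℤ: [4, 4, 4, 4, 4, 4, 4, 4, 4, 4, 4, 4, 4, 4, 4, 4, 4, 4, 4, 4, 4, 4, 4, 1, 1, 1, 1, 1, 1, 1, 1, 1, 1, 1, 1, 1, 1, 1, 1, 1, 1, 1, 1, 1, 1, 1]; 46 cycles in total.
sign(π) = (−1)^{n − #cycles} = (−1)^{115−46} = (−1)^69 = -1.
The Jacobi symbol (93|115) = -1 (Zolotarev) agrees.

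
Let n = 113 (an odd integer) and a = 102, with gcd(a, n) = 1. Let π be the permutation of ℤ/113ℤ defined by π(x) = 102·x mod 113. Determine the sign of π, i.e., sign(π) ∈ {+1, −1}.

Trace 4: π^k(4) = [4, 69, 32, 100, 30, 9, 14] for k=0..6.
The orbit structure of x ↦ 102x mod 113: 3 orbits of sizes [56, 56, 1].
n − c = 113 − 3 = 110; sign = (−1)^110 = +1.
(102|113)_J = +1 (Zolotarev's lemma cross-check).

+1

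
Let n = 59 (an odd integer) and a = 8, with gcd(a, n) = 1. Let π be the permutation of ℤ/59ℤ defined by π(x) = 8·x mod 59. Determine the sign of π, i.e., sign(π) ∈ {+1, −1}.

-1

Trace 19: π^k(19) = [19, 34, 36, 52, 3, 24, 15] for k=0..6.
Decompose π into cycles: lengths [58, 1] (2 cycles, including the fixed point 0).
Σ(ℓ_i−1) = 59−2 = 57; sign = (−1)^57 = -1.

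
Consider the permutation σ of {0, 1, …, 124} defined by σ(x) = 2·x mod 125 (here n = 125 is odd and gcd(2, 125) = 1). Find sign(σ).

-1

Trace 69: π^k(69) = [69, 13, 26, 52, 104, 83, 41] for k=0..6.
π_2 has 4 disjoint cycles with lengths [100, 20, 4, 1] on {0,…,124}.
Σ(ℓ_i−1) = 125−4 = 121; sign = (−1)^121 = -1.
Zolotarev: (2|125) = -1, matching the cycle-count sign.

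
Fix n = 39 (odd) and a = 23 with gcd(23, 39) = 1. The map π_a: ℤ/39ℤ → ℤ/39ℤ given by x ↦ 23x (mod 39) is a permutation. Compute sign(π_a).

Trace 1: π^k(1) = [1, 23, 22, 38, 16, 17] for k=0..5.
8 cycles of lengths [6, 6, 6, 6, 6, 6, 2, 1].
n − c = 39 − 8 = 31; sign = (−1)^31 = -1.
Zolotarev: (23|39) = -1, matching the cycle-count sign.

-1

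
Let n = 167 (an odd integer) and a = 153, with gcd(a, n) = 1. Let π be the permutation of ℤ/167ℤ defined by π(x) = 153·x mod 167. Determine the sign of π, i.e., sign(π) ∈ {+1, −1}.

-1

Start at x=107: 107 → 5 → 97 → 145 → 141 → 30 → 81 → … (one orbit).
Cycle type of π: 166 + 1; total 2 cycles.
Σ(ℓ_i−1) = 167−2 = 165; sign = (−1)^165 = -1.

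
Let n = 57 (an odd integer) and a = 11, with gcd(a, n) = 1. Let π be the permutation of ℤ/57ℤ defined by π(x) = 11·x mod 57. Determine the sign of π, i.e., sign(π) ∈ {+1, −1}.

Orbit of 1 under x↦11x: [1, 11, 7, 20, 49, 26]… (length divides ord_57(11)).
Cycle type of π: 6×6 + 3×6 + 2 + 1; total 14 cycles.
With 14 cycles on 57 points, sign = (−1)^{57−14} = -1.
Check: (11/57) = -1 by Zolotarev.

-1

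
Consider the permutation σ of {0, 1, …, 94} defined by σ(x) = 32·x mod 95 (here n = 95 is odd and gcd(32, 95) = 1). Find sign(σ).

Trace 52: π^k(52) = [52, 49, 48, 16, 37, 44, 78] for k=0..6.
Decompose π into cycles: lengths [36, 36, 18, 4, 1] (5 cycles, including the fixed point 0).
sign(π) = (−1)^{n − #cycles} = (−1)^{95−5} = (−1)^90 = +1.
Check: (32/95) = +1 by Zolotarev.

+1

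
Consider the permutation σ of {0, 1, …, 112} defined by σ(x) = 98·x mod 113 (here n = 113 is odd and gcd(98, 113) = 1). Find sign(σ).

Start at x=1: 1 → 98 → 112 → 15 → 1 (one orbit).
The orbit structure of x ↦ 98x mod 113: 29 orbits of sizes [4, 4, 4, 4, 4, 4, 4, 4, 4, 4, 4, 4, 4, 4, 4, 4, 4, 4, 4, 4, 4, 4, 4, 4, 4, 4, 4, 4, 1].
113 − 29 = 84 transpositions; sign(π) = (−1)^84 = +1.

+1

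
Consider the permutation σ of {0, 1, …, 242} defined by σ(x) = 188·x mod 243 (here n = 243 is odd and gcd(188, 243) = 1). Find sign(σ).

-1

Trace 215: π^k(215) = [215, 82, 107, 190, 242, 55, 134] for k=0..6.
Cycle type of π: 18×9 + 6×9 + 2×13 + 1; total 32 cycles.
With 32 cycles on 243 points, sign = (−1)^{243−32} = -1.
The Jacobi symbol (188|243) = -1 (Zolotarev) agrees.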